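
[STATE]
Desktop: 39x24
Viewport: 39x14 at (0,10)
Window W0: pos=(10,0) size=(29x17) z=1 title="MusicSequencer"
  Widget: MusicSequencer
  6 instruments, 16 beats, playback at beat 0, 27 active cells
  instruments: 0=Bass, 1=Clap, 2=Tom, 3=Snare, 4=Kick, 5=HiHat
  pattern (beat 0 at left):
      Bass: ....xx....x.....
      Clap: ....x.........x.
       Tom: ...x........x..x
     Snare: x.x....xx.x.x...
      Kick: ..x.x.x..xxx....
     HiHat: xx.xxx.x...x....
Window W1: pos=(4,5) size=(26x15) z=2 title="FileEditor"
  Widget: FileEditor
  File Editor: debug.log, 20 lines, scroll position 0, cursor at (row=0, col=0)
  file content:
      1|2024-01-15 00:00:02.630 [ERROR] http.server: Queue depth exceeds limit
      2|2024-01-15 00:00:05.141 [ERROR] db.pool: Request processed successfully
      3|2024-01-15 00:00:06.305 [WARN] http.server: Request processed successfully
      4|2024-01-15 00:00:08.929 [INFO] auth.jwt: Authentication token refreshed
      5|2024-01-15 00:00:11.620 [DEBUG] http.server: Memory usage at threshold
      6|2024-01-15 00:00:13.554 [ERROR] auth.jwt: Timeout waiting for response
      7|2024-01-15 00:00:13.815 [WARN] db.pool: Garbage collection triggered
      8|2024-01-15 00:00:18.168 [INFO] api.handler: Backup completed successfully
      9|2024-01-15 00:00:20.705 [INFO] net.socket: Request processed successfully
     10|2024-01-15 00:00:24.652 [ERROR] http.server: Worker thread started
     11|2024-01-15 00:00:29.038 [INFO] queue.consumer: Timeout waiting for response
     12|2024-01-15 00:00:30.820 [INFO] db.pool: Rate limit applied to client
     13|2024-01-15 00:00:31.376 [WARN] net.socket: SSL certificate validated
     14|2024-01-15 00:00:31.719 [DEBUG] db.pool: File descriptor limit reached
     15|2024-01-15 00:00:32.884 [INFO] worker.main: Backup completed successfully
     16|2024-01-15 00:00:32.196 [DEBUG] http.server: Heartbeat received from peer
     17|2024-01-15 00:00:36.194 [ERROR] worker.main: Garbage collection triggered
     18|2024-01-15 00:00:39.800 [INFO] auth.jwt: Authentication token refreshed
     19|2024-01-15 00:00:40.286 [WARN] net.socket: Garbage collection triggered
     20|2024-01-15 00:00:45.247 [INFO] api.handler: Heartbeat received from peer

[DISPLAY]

    ┃2024-01-15 00:00:06.305░┃        ┃
    ┃2024-01-15 00:00:08.929░┃        ┃
    ┃2024-01-15 00:00:11.620░┃        ┃
    ┃2024-01-15 00:00:13.554░┃        ┃
    ┃2024-01-15 00:00:13.815░┃        ┃
    ┃2024-01-15 00:00:18.168░┃        ┃
    ┃2024-01-15 00:00:20.705░┃━━━━━━━━┛
    ┃2024-01-15 00:00:24.652░┃         
    ┃2024-01-15 00:00:29.038▼┃         
    ┗━━━━━━━━━━━━━━━━━━━━━━━━┛         
                                       
                                       
                                       
                                       


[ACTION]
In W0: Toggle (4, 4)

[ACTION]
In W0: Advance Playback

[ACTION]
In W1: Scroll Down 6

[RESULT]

    ┃2024-01-15 00:00:20.705░┃        ┃
    ┃2024-01-15 00:00:24.652░┃        ┃
    ┃2024-01-15 00:00:29.038░┃        ┃
    ┃2024-01-15 00:00:30.820░┃        ┃
    ┃2024-01-15 00:00:31.376░┃        ┃
    ┃2024-01-15 00:00:31.719█┃        ┃
    ┃2024-01-15 00:00:32.884░┃━━━━━━━━┛
    ┃2024-01-15 00:00:32.196░┃         
    ┃2024-01-15 00:00:36.194▼┃         
    ┗━━━━━━━━━━━━━━━━━━━━━━━━┛         
                                       
                                       
                                       
                                       


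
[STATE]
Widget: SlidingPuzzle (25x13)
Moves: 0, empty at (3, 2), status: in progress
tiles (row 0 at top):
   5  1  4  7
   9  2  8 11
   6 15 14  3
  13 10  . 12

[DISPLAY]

┌────┬────┬────┬────┐    
│  5 │  1 │  4 │  7 │    
├────┼────┼────┼────┤    
│  9 │  2 │  8 │ 11 │    
├────┼────┼────┼────┤    
│  6 │ 15 │ 14 │  3 │    
├────┼────┼────┼────┤    
│ 13 │ 10 │    │ 12 │    
└────┴────┴────┴────┘    
Moves: 0                 
                         
                         
                         


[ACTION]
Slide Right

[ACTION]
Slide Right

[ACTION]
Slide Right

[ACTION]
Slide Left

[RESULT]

┌────┬────┬────┬────┐    
│  5 │  1 │  4 │  7 │    
├────┼────┼────┼────┤    
│  9 │  2 │  8 │ 11 │    
├────┼────┼────┼────┤    
│  6 │ 15 │ 14 │  3 │    
├────┼────┼────┼────┤    
│ 13 │    │ 10 │ 12 │    
└────┴────┴────┴────┘    
Moves: 3                 
                         
                         
                         


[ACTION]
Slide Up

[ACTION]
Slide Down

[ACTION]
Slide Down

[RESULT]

┌────┬────┬────┬────┐    
│  5 │  1 │  4 │  7 │    
├────┼────┼────┼────┤    
│  9 │    │  8 │ 11 │    
├────┼────┼────┼────┤    
│  6 │  2 │ 14 │  3 │    
├────┼────┼────┼────┤    
│ 13 │ 15 │ 10 │ 12 │    
└────┴────┴────┴────┘    
Moves: 5                 
                         
                         
                         


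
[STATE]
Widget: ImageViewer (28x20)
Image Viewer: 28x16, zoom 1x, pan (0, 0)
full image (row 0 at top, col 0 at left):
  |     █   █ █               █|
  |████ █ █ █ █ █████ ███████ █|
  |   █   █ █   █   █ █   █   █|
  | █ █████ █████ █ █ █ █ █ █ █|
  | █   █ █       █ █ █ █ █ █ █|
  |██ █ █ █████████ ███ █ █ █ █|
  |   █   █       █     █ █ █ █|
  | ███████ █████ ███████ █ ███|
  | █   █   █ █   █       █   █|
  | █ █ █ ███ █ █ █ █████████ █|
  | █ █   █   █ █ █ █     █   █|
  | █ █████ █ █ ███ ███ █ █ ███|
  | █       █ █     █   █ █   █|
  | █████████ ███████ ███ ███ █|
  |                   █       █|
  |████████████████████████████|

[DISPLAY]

     █   █ █               █
████ █ █ █ █ █████ ███████ █
   █   █ █   █   █ █   █   █
 █ █████ █████ █ █ █ █ █ █ █
 █   █ █       █ █ █ █ █ █ █
██ █ █ █████████ ███ █ █ █ █
   █   █       █     █ █ █ █
 ███████ █████ ███████ █ ███
 █   █   █ █   █       █   █
 █ █ █ ███ █ █ █ █████████ █
 █ █   █   █ █ █ █     █   █
 █ █████ █ █ ███ ███ █ █ ███
 █       █ █     █   █ █   █
 █████████ ███████ ███ ███ █
                   █       █
████████████████████████████
                            
                            
                            
                            


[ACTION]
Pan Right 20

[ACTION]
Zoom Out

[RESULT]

       █                    
██████ █                    
   █   █                    
 █ █ █ █                    
 █ █ █ █                    
 █ █ █ █                    
 █ █ █ █                    
██ █ ███                    
   █   █                    
██████ █                    
   █   █                    
 █ █ ███                    
 █ █   █                    
██ ███ █                    
       █                    
████████                    
                            
                            
                            
                            


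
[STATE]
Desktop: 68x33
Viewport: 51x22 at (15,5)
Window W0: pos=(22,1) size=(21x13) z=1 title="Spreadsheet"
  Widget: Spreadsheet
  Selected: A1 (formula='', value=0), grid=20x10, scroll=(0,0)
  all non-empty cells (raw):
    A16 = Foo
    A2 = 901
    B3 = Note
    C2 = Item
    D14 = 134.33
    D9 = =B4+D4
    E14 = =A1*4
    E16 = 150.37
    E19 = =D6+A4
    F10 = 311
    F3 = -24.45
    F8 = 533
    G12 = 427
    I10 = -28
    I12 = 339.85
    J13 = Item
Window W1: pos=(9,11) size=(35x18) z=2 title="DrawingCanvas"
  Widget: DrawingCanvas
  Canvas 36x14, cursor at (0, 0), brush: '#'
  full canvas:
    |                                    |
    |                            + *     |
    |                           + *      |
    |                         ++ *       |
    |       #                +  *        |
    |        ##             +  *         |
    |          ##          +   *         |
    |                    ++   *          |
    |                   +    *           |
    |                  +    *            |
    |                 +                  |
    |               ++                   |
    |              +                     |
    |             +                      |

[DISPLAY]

       ┃       A       B   ┃                       
       ┃-------------------┃                       
       ┃  1      [0]       ┃                       
       ┃  2      901       ┃                       
       ┃  3        0Note   ┃                       
       ┃  4        0       ┃                       
━━━━━━━━━━━━━━━━━━━━━━━━━━━━┓                      
ingCanvas                   ┃                      
────────────────────────────┨                      
                            ┃                      
                       + *  ┃                      
                      + *   ┃                      
                    ++ *    ┃                      
  #                +  *     ┃                      
   ##             +  *      ┃                      
     ##          +   *      ┃                      
               ++   *       ┃                      
              +    *        ┃                      
             +    *         ┃                      
            +               ┃                      
          ++                ┃                      
         +                  ┃                      


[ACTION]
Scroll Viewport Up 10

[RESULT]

                                                   
       ┏━━━━━━━━━━━━━━━━━━━┓                       
       ┃ Spreadsheet       ┃                       
       ┠───────────────────┨                       
       ┃A1:                ┃                       
       ┃       A       B   ┃                       
       ┃-------------------┃                       
       ┃  1      [0]       ┃                       
       ┃  2      901       ┃                       
       ┃  3        0Note   ┃                       
       ┃  4        0       ┃                       
━━━━━━━━━━━━━━━━━━━━━━━━━━━━┓                      
ingCanvas                   ┃                      
────────────────────────────┨                      
                            ┃                      
                       + *  ┃                      
                      + *   ┃                      
                    ++ *    ┃                      
  #                +  *     ┃                      
   ##             +  *      ┃                      
     ##          +   *      ┃                      
               ++   *       ┃                      


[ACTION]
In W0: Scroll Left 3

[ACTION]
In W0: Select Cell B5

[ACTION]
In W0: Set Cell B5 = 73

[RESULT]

                                                   
       ┏━━━━━━━━━━━━━━━━━━━┓                       
       ┃ Spreadsheet       ┃                       
       ┠───────────────────┨                       
       ┃B5: 73             ┃                       
       ┃       A       B   ┃                       
       ┃-------------------┃                       
       ┃  1        0       ┃                       
       ┃  2      901       ┃                       
       ┃  3        0Note   ┃                       
       ┃  4        0       ┃                       
━━━━━━━━━━━━━━━━━━━━━━━━━━━━┓                      
ingCanvas                   ┃                      
────────────────────────────┨                      
                            ┃                      
                       + *  ┃                      
                      + *   ┃                      
                    ++ *    ┃                      
  #                +  *     ┃                      
   ##             +  *      ┃                      
     ##          +   *      ┃                      
               ++   *       ┃                      


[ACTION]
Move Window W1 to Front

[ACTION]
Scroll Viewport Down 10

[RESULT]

       ┃  4        0       ┃                       
━━━━━━━━━━━━━━━━━━━━━━━━━━━━┓                      
ingCanvas                   ┃                      
────────────────────────────┨                      
                            ┃                      
                       + *  ┃                      
                      + *   ┃                      
                    ++ *    ┃                      
  #                +  *     ┃                      
   ##             +  *      ┃                      
     ##          +   *      ┃                      
               ++   *       ┃                      
              +    *        ┃                      
             +    *         ┃                      
            +               ┃                      
          ++                ┃                      
         +                  ┃                      
        +                   ┃                      
━━━━━━━━━━━━━━━━━━━━━━━━━━━━┛                      
                                                   
                                                   
                                                   


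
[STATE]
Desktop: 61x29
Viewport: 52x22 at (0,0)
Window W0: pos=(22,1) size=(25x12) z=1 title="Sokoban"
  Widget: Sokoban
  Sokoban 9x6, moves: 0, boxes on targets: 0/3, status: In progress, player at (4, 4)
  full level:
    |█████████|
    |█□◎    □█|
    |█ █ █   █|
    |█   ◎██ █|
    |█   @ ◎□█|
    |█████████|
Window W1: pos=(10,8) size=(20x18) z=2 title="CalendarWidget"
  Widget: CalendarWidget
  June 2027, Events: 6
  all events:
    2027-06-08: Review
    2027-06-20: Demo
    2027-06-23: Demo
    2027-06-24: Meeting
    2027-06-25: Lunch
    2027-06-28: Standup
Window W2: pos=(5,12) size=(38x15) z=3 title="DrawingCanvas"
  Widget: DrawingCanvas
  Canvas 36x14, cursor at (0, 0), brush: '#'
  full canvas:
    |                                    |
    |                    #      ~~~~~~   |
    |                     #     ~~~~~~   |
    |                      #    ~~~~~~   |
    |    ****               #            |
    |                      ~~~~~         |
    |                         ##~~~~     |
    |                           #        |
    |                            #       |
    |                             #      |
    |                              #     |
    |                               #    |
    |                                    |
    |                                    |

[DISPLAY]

                                                    
                      ┏━━━━━━━━━━━━━━━━━━━━━━━┓     
                      ┃ Sokoban               ┃     
                      ┠───────────────────────┨     
                      ┃█████████              ┃     
                      ┃█□◎    □█              ┃     
                      ┃█ █ █   █              ┃     
                      ┃█   ◎██ █              ┃     
          ┏━━━━━━━━━━━━━━━━━━┓□█              ┃     
          ┃ CalendarWidget   ┃██              ┃     
          ┠──────────────────┨0  0/3          ┃     
          ┃    June 2027     ┃                ┃     
     ┏━━━━━━━━━━━━━━━━━━━━━━━━━━━━━━━━━━━━┓━━━┛     
     ┃ DrawingCanvas                      ┃         
     ┠────────────────────────────────────┨         
     ┃+                                   ┃         
     ┃                    #      ~~~~~~   ┃         
     ┃                     #     ~~~~~~   ┃         
     ┃                      #    ~~~~~~   ┃         
     ┃    ****               #            ┃         
     ┃                      ~~~~~         ┃         
     ┃                         ##~~~~     ┃         


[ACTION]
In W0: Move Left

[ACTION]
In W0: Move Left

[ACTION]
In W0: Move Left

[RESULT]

                                                    
                      ┏━━━━━━━━━━━━━━━━━━━━━━━┓     
                      ┃ Sokoban               ┃     
                      ┠───────────────────────┨     
                      ┃█████████              ┃     
                      ┃█□◎    □█              ┃     
                      ┃█ █ █   █              ┃     
                      ┃█   ◎██ █              ┃     
          ┏━━━━━━━━━━━━━━━━━━┓□█              ┃     
          ┃ CalendarWidget   ┃██              ┃     
          ┠──────────────────┨3  0/3          ┃     
          ┃    June 2027     ┃                ┃     
     ┏━━━━━━━━━━━━━━━━━━━━━━━━━━━━━━━━━━━━┓━━━┛     
     ┃ DrawingCanvas                      ┃         
     ┠────────────────────────────────────┨         
     ┃+                                   ┃         
     ┃                    #      ~~~~~~   ┃         
     ┃                     #     ~~~~~~   ┃         
     ┃                      #    ~~~~~~   ┃         
     ┃    ****               #            ┃         
     ┃                      ~~~~~         ┃         
     ┃                         ##~~~~     ┃         


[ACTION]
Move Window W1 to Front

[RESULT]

                                                    
                      ┏━━━━━━━━━━━━━━━━━━━━━━━┓     
                      ┃ Sokoban               ┃     
                      ┠───────────────────────┨     
                      ┃█████████              ┃     
                      ┃█□◎    □█              ┃     
                      ┃█ █ █   █              ┃     
                      ┃█   ◎██ █              ┃     
          ┏━━━━━━━━━━━━━━━━━━┓□█              ┃     
          ┃ CalendarWidget   ┃██              ┃     
          ┠──────────────────┨3  0/3          ┃     
          ┃    June 2027     ┃                ┃     
     ┏━━━━┃Mo Tu We Th Fr Sa ┃━━━━━━━━━━━━┓━━━┛     
     ┃ Dra┃    1  2  3  4  5 ┃            ┃         
     ┠────┃ 7  8*  9 10 11 12┃────────────┨         
     ┃+   ┃14 15 16 17 18 19 ┃            ┃         
     ┃    ┃21 22 23* 24* 25* ┃   ~~~~~~   ┃         
     ┃    ┃28* 29 30         ┃   ~~~~~~   ┃         
     ┃    ┃                  ┃   ~~~~~~   ┃         
     ┃    ┃                  ┃            ┃         
     ┃    ┃                  ┃~~~         ┃         
     ┃    ┃                  ┃ ##~~~~     ┃         


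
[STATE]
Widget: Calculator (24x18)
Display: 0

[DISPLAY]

                       0
┌───┬───┬───┬───┐       
│ 7 │ 8 │ 9 │ ÷ │       
├───┼───┼───┼───┤       
│ 4 │ 5 │ 6 │ × │       
├───┼───┼───┼───┤       
│ 1 │ 2 │ 3 │ - │       
├───┼───┼───┼───┤       
│ 0 │ . │ = │ + │       
├───┼───┼───┼───┤       
│ C │ MC│ MR│ M+│       
└───┴───┴───┴───┘       
                        
                        
                        
                        
                        
                        


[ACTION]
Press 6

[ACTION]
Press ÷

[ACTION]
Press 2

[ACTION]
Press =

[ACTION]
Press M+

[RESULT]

                       3
┌───┬───┬───┬───┐       
│ 7 │ 8 │ 9 │ ÷ │       
├───┼───┼───┼───┤       
│ 4 │ 5 │ 6 │ × │       
├───┼───┼───┼───┤       
│ 1 │ 2 │ 3 │ - │       
├───┼───┼───┼───┤       
│ 0 │ . │ = │ + │       
├───┼───┼───┼───┤       
│ C │ MC│ MR│ M+│       
└───┴───┴───┴───┘       
                        
                        
                        
                        
                        
                        


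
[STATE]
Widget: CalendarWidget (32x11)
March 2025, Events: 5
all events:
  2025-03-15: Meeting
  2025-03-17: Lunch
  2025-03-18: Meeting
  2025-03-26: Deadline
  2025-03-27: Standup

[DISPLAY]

           March 2025           
Mo Tu We Th Fr Sa Su            
                1  2            
 3  4  5  6  7  8  9            
10 11 12 13 14 15* 16           
17* 18* 19 20 21 22 23          
24 25 26* 27* 28 29 30          
31                              
                                
                                
                                


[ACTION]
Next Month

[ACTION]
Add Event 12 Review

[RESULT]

           April 2025           
Mo Tu We Th Fr Sa Su            
    1  2  3  4  5  6            
 7  8  9 10 11 12* 13           
14 15 16 17 18 19 20            
21 22 23 24 25 26 27            
28 29 30                        
                                
                                
                                
                                


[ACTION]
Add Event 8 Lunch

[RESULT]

           April 2025           
Mo Tu We Th Fr Sa Su            
    1  2  3  4  5  6            
 7  8*  9 10 11 12* 13          
14 15 16 17 18 19 20            
21 22 23 24 25 26 27            
28 29 30                        
                                
                                
                                
                                


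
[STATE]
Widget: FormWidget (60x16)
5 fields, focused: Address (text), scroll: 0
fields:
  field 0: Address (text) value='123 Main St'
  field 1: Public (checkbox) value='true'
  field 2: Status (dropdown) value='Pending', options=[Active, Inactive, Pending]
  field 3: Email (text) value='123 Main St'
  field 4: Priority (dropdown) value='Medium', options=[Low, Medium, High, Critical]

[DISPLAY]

> Address:    [123 Main St                                 ]
  Public:     [x]                                           
  Status:     [Pending                                    ▼]
  Email:      [123 Main St                                 ]
  Priority:   [Medium                                     ▼]
                                                            
                                                            
                                                            
                                                            
                                                            
                                                            
                                                            
                                                            
                                                            
                                                            
                                                            


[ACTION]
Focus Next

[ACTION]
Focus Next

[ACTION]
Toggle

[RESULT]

  Address:    [123 Main St                                 ]
  Public:     [x]                                           
> Status:     [Pending                                    ▼]
  Email:      [123 Main St                                 ]
  Priority:   [Medium                                     ▼]
                                                            
                                                            
                                                            
                                                            
                                                            
                                                            
                                                            
                                                            
                                                            
                                                            
                                                            


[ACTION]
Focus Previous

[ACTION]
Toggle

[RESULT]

  Address:    [123 Main St                                 ]
> Public:     [ ]                                           
  Status:     [Pending                                    ▼]
  Email:      [123 Main St                                 ]
  Priority:   [Medium                                     ▼]
                                                            
                                                            
                                                            
                                                            
                                                            
                                                            
                                                            
                                                            
                                                            
                                                            
                                                            


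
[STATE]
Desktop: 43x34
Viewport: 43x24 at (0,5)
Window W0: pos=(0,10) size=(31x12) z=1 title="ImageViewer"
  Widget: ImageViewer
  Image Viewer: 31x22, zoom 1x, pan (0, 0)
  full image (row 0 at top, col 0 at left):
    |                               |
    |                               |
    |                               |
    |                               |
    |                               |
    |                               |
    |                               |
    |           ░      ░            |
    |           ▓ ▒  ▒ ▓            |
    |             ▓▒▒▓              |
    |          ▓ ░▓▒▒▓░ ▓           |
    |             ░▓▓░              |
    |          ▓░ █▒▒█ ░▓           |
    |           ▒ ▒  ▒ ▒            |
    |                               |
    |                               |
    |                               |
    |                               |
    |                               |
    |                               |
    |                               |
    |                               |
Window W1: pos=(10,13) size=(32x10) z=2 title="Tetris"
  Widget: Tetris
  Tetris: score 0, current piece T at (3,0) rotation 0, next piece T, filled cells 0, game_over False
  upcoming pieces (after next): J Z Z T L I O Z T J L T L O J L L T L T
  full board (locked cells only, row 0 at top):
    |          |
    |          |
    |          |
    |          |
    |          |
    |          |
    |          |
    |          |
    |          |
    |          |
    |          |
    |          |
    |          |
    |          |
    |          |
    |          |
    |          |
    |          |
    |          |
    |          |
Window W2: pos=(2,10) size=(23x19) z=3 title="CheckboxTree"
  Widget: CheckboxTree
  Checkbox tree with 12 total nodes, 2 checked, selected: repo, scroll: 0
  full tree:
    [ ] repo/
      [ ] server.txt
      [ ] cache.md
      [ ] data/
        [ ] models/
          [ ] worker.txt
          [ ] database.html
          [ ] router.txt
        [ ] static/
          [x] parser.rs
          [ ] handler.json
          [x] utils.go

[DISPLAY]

                                           
                                           
                                           
                                           
                                           
┏━┏━━━━━━━━━━━━━━━━━━━━━┓━━━━━┓            
┃ ┃ CheckboxTree        ┃     ┃            
┠─┠─────────────────────┨─────┨            
┃ ┃>[-] repo/           ┃━━━━━━━━━━━━━━━━┓ 
┃ ┃   [ ] server.txt    ┃                ┃ 
┃ ┃   [ ] cache.md      ┃────────────────┨ 
┃ ┃   [-] data/         ┃t:              ┃ 
┃ ┃     [ ] models/     ┃                ┃ 
┃ ┃       [ ] worker.txt┃                ┃ 
┃ ┃       [ ] database.h┃                ┃ 
┃ ┃       [ ] router.txt┃                ┃ 
┗━┃     [-] static/     ┃                ┃ 
  ┃       [x] parser.rs ┃━━━━━━━━━━━━━━━━┛ 
  ┃       [ ] handler.js┃                  
  ┃       [x] utils.go  ┃                  
  ┃                     ┃                  
  ┃                     ┃                  
  ┃                     ┃                  
  ┗━━━━━━━━━━━━━━━━━━━━━┛                  


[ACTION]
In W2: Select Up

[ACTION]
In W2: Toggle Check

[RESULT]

                                           
                                           
                                           
                                           
                                           
┏━┏━━━━━━━━━━━━━━━━━━━━━┓━━━━━┓            
┃ ┃ CheckboxTree        ┃     ┃            
┠─┠─────────────────────┨─────┨            
┃ ┃>[x] repo/           ┃━━━━━━━━━━━━━━━━┓ 
┃ ┃   [x] server.txt    ┃                ┃ 
┃ ┃   [x] cache.md      ┃────────────────┨ 
┃ ┃   [x] data/         ┃t:              ┃ 
┃ ┃     [x] models/     ┃                ┃ 
┃ ┃       [x] worker.txt┃                ┃ 
┃ ┃       [x] database.h┃                ┃ 
┃ ┃       [x] router.txt┃                ┃ 
┗━┃     [x] static/     ┃                ┃ 
  ┃       [x] parser.rs ┃━━━━━━━━━━━━━━━━┛ 
  ┃       [x] handler.js┃                  
  ┃       [x] utils.go  ┃                  
  ┃                     ┃                  
  ┃                     ┃                  
  ┃                     ┃                  
  ┗━━━━━━━━━━━━━━━━━━━━━┛                  


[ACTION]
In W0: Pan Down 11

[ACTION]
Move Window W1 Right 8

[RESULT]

                                           
                                           
                                           
                                           
                                           
┏━┏━━━━━━━━━━━━━━━━━━━━━┓━━━━━┓            
┃ ┃ CheckboxTree        ┃     ┃            
┠─┠─────────────────────┨─────┨            
┃ ┃>[x] repo/           ┃━━━━━━━━━━━━━━━━━┓
┃ ┃   [x] server.txt    ┃                 ┃
┃ ┃   [x] cache.md      ┃─────────────────┨
┃ ┃   [x] data/         ┃xt:              ┃
┃ ┃     [x] models/     ┃                 ┃
┃ ┃       [x] worker.txt┃▒                ┃
┃ ┃       [x] database.h┃                 ┃
┃ ┃       [x] router.txt┃                 ┃
┗━┃     [x] static/     ┃                 ┃
  ┃       [x] parser.rs ┃━━━━━━━━━━━━━━━━━┛
  ┃       [x] handler.js┃                  
  ┃       [x] utils.go  ┃                  
  ┃                     ┃                  
  ┃                     ┃                  
  ┃                     ┃                  
  ┗━━━━━━━━━━━━━━━━━━━━━┛                  


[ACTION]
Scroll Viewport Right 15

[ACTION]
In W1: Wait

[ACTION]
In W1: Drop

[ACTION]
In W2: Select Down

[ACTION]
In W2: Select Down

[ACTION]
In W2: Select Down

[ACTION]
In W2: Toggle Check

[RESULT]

                                           
                                           
                                           
                                           
                                           
┏━┏━━━━━━━━━━━━━━━━━━━━━┓━━━━━┓            
┃ ┃ CheckboxTree        ┃     ┃            
┠─┠─────────────────────┨─────┨            
┃ ┃ [-] repo/           ┃━━━━━━━━━━━━━━━━━┓
┃ ┃   [x] server.txt    ┃                 ┃
┃ ┃   [x] cache.md      ┃─────────────────┨
┃ ┃>  [ ] data/         ┃xt:              ┃
┃ ┃     [ ] models/     ┃                 ┃
┃ ┃       [ ] worker.txt┃▒                ┃
┃ ┃       [ ] database.h┃                 ┃
┃ ┃       [ ] router.txt┃                 ┃
┗━┃     [ ] static/     ┃                 ┃
  ┃       [ ] parser.rs ┃━━━━━━━━━━━━━━━━━┛
  ┃       [ ] handler.js┃                  
  ┃       [ ] utils.go  ┃                  
  ┃                     ┃                  
  ┃                     ┃                  
  ┃                     ┃                  
  ┗━━━━━━━━━━━━━━━━━━━━━┛                  


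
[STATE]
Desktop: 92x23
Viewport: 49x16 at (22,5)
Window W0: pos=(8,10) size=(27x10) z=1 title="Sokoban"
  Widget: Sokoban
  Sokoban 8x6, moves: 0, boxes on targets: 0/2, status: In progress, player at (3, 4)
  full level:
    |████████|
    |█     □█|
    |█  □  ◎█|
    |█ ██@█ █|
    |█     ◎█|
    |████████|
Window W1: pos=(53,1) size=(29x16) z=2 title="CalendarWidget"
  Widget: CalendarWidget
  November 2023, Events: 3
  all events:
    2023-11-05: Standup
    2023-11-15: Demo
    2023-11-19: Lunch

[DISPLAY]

                               ┃Mo Tu We Th Fr Sa
                               ┃       1  2  3  4
                               ┃ 6  7  8  9 10 11
                               ┃13 14 15* 16 17 1
                               ┃20 21 22 23 24 25
━━━━━━━━━━━━┓                  ┃27 28 29 30      
            ┃                  ┃                 
────────────┨                  ┃                 
            ┃                  ┃                 
            ┃                  ┃                 
            ┃                  ┃                 
            ┃                  ┗━━━━━━━━━━━━━━━━━
            ┃                                    
            ┃                                    
━━━━━━━━━━━━┛                                    
                                                 


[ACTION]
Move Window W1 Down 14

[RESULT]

                                                 
                                                 
                               ┏━━━━━━━━━━━━━━━━━
                               ┃ CalendarWidget  
                               ┠─────────────────
━━━━━━━━━━━━┓                  ┃       November 2
            ┃                  ┃Mo Tu We Th Fr Sa
────────────┨                  ┃       1  2  3  4
            ┃                  ┃ 6  7  8  9 10 11
            ┃                  ┃13 14 15* 16 17 1
            ┃                  ┃20 21 22 23 24 25
            ┃                  ┃27 28 29 30      
            ┃                  ┃                 
            ┃                  ┃                 
━━━━━━━━━━━━┛                  ┃                 
                               ┃                 


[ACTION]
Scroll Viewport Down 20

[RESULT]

                               ┏━━━━━━━━━━━━━━━━━
                               ┃ CalendarWidget  
                               ┠─────────────────
━━━━━━━━━━━━┓                  ┃       November 2
            ┃                  ┃Mo Tu We Th Fr Sa
────────────┨                  ┃       1  2  3  4
            ┃                  ┃ 6  7  8  9 10 11
            ┃                  ┃13 14 15* 16 17 1
            ┃                  ┃20 21 22 23 24 25
            ┃                  ┃27 28 29 30      
            ┃                  ┃                 
            ┃                  ┃                 
━━━━━━━━━━━━┛                  ┃                 
                               ┃                 
                               ┃                 
                               ┗━━━━━━━━━━━━━━━━━


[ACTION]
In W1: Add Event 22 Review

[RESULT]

                               ┏━━━━━━━━━━━━━━━━━
                               ┃ CalendarWidget  
                               ┠─────────────────
━━━━━━━━━━━━┓                  ┃       November 2
            ┃                  ┃Mo Tu We Th Fr Sa
────────────┨                  ┃       1  2  3  4
            ┃                  ┃ 6  7  8  9 10 11
            ┃                  ┃13 14 15* 16 17 1
            ┃                  ┃20 21 22* 23 24 2
            ┃                  ┃27 28 29 30      
            ┃                  ┃                 
            ┃                  ┃                 
━━━━━━━━━━━━┛                  ┃                 
                               ┃                 
                               ┃                 
                               ┗━━━━━━━━━━━━━━━━━


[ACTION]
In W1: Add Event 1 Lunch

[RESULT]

                               ┏━━━━━━━━━━━━━━━━━
                               ┃ CalendarWidget  
                               ┠─────────────────
━━━━━━━━━━━━┓                  ┃       November 2
            ┃                  ┃Mo Tu We Th Fr Sa
────────────┨                  ┃       1*  2  3  
            ┃                  ┃ 6  7  8  9 10 11
            ┃                  ┃13 14 15* 16 17 1
            ┃                  ┃20 21 22* 23 24 2
            ┃                  ┃27 28 29 30      
            ┃                  ┃                 
            ┃                  ┃                 
━━━━━━━━━━━━┛                  ┃                 
                               ┃                 
                               ┃                 
                               ┗━━━━━━━━━━━━━━━━━
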